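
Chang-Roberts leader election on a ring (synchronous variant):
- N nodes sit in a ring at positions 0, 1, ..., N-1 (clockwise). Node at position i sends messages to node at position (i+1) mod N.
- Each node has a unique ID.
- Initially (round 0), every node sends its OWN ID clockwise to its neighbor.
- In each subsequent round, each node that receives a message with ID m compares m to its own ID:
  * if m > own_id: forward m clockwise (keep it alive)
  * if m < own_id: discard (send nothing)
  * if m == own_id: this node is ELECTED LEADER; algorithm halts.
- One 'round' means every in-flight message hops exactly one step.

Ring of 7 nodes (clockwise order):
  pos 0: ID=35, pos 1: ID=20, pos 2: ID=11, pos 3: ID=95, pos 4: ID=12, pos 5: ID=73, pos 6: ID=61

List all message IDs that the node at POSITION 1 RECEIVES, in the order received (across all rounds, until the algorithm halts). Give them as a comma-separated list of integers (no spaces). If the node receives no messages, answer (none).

Answer: 35,61,73,95

Derivation:
Round 1: pos1(id20) recv 35: fwd; pos2(id11) recv 20: fwd; pos3(id95) recv 11: drop; pos4(id12) recv 95: fwd; pos5(id73) recv 12: drop; pos6(id61) recv 73: fwd; pos0(id35) recv 61: fwd
Round 2: pos2(id11) recv 35: fwd; pos3(id95) recv 20: drop; pos5(id73) recv 95: fwd; pos0(id35) recv 73: fwd; pos1(id20) recv 61: fwd
Round 3: pos3(id95) recv 35: drop; pos6(id61) recv 95: fwd; pos1(id20) recv 73: fwd; pos2(id11) recv 61: fwd
Round 4: pos0(id35) recv 95: fwd; pos2(id11) recv 73: fwd; pos3(id95) recv 61: drop
Round 5: pos1(id20) recv 95: fwd; pos3(id95) recv 73: drop
Round 6: pos2(id11) recv 95: fwd
Round 7: pos3(id95) recv 95: ELECTED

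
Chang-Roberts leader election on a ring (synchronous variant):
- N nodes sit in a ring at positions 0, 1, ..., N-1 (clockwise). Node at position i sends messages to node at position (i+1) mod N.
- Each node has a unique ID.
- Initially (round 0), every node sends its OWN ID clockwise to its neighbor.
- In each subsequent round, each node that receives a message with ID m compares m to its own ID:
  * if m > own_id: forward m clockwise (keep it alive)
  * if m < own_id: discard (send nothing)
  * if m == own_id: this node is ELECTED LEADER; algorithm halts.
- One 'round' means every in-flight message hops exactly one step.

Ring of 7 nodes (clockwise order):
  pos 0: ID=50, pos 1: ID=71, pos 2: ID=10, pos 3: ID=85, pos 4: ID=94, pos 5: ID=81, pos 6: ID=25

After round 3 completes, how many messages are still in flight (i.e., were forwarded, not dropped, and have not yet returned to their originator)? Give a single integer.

Round 1: pos1(id71) recv 50: drop; pos2(id10) recv 71: fwd; pos3(id85) recv 10: drop; pos4(id94) recv 85: drop; pos5(id81) recv 94: fwd; pos6(id25) recv 81: fwd; pos0(id50) recv 25: drop
Round 2: pos3(id85) recv 71: drop; pos6(id25) recv 94: fwd; pos0(id50) recv 81: fwd
Round 3: pos0(id50) recv 94: fwd; pos1(id71) recv 81: fwd
After round 3: 2 messages still in flight

Answer: 2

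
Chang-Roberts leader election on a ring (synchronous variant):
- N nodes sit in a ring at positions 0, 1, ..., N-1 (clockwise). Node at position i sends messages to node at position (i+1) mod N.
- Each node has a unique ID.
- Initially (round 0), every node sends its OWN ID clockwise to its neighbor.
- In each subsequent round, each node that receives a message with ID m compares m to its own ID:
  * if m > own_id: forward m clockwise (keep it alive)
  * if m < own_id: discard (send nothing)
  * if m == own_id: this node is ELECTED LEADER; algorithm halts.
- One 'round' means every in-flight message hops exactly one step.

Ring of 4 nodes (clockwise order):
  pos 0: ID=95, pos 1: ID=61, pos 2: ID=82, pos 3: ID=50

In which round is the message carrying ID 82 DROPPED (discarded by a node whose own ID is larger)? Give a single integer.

Round 1: pos1(id61) recv 95: fwd; pos2(id82) recv 61: drop; pos3(id50) recv 82: fwd; pos0(id95) recv 50: drop
Round 2: pos2(id82) recv 95: fwd; pos0(id95) recv 82: drop
Round 3: pos3(id50) recv 95: fwd
Round 4: pos0(id95) recv 95: ELECTED
Message ID 82 originates at pos 2; dropped at pos 0 in round 2

Answer: 2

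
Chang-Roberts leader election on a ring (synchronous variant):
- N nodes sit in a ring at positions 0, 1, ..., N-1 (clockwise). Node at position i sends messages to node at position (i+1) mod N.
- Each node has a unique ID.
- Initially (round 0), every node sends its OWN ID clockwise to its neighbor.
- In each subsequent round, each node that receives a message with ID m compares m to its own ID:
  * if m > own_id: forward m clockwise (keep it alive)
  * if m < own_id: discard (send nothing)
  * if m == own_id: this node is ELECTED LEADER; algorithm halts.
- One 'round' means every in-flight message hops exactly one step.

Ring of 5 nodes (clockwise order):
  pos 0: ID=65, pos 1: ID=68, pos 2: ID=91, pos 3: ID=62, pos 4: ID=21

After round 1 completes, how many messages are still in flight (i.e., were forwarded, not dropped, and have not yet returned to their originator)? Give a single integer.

Round 1: pos1(id68) recv 65: drop; pos2(id91) recv 68: drop; pos3(id62) recv 91: fwd; pos4(id21) recv 62: fwd; pos0(id65) recv 21: drop
After round 1: 2 messages still in flight

Answer: 2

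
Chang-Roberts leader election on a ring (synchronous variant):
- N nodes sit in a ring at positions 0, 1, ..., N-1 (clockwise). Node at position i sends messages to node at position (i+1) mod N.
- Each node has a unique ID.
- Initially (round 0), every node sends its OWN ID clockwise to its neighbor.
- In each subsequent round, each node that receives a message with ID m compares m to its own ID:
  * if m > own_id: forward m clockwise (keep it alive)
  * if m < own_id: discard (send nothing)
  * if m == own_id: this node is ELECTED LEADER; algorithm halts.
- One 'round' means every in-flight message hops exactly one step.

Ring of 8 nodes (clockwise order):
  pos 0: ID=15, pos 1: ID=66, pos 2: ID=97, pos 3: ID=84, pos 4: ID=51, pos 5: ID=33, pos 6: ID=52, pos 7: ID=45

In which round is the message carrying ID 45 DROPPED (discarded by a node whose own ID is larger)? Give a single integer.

Round 1: pos1(id66) recv 15: drop; pos2(id97) recv 66: drop; pos3(id84) recv 97: fwd; pos4(id51) recv 84: fwd; pos5(id33) recv 51: fwd; pos6(id52) recv 33: drop; pos7(id45) recv 52: fwd; pos0(id15) recv 45: fwd
Round 2: pos4(id51) recv 97: fwd; pos5(id33) recv 84: fwd; pos6(id52) recv 51: drop; pos0(id15) recv 52: fwd; pos1(id66) recv 45: drop
Round 3: pos5(id33) recv 97: fwd; pos6(id52) recv 84: fwd; pos1(id66) recv 52: drop
Round 4: pos6(id52) recv 97: fwd; pos7(id45) recv 84: fwd
Round 5: pos7(id45) recv 97: fwd; pos0(id15) recv 84: fwd
Round 6: pos0(id15) recv 97: fwd; pos1(id66) recv 84: fwd
Round 7: pos1(id66) recv 97: fwd; pos2(id97) recv 84: drop
Round 8: pos2(id97) recv 97: ELECTED
Message ID 45 originates at pos 7; dropped at pos 1 in round 2

Answer: 2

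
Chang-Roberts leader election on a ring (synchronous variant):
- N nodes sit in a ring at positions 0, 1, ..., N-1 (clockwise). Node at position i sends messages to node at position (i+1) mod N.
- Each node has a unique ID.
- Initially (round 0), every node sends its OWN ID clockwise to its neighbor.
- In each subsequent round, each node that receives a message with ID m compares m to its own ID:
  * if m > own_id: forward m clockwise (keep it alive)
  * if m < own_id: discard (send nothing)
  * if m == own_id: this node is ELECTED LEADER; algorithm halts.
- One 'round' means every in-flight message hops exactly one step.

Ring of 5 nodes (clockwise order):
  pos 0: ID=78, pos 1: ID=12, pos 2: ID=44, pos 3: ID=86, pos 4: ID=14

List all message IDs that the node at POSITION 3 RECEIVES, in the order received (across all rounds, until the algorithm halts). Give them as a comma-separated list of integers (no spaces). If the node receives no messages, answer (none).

Answer: 44,78,86

Derivation:
Round 1: pos1(id12) recv 78: fwd; pos2(id44) recv 12: drop; pos3(id86) recv 44: drop; pos4(id14) recv 86: fwd; pos0(id78) recv 14: drop
Round 2: pos2(id44) recv 78: fwd; pos0(id78) recv 86: fwd
Round 3: pos3(id86) recv 78: drop; pos1(id12) recv 86: fwd
Round 4: pos2(id44) recv 86: fwd
Round 5: pos3(id86) recv 86: ELECTED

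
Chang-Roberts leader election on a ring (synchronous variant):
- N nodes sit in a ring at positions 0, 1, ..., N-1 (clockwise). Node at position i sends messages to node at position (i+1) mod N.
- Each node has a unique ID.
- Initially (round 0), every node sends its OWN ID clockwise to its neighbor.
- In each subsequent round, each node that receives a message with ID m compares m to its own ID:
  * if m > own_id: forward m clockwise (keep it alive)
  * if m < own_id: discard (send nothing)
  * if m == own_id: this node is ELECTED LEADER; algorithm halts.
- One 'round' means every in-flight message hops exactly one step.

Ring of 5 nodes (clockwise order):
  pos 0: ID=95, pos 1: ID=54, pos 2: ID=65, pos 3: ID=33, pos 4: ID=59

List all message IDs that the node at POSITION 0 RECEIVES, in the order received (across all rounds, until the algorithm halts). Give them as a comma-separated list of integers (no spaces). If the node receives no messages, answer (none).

Answer: 59,65,95

Derivation:
Round 1: pos1(id54) recv 95: fwd; pos2(id65) recv 54: drop; pos3(id33) recv 65: fwd; pos4(id59) recv 33: drop; pos0(id95) recv 59: drop
Round 2: pos2(id65) recv 95: fwd; pos4(id59) recv 65: fwd
Round 3: pos3(id33) recv 95: fwd; pos0(id95) recv 65: drop
Round 4: pos4(id59) recv 95: fwd
Round 5: pos0(id95) recv 95: ELECTED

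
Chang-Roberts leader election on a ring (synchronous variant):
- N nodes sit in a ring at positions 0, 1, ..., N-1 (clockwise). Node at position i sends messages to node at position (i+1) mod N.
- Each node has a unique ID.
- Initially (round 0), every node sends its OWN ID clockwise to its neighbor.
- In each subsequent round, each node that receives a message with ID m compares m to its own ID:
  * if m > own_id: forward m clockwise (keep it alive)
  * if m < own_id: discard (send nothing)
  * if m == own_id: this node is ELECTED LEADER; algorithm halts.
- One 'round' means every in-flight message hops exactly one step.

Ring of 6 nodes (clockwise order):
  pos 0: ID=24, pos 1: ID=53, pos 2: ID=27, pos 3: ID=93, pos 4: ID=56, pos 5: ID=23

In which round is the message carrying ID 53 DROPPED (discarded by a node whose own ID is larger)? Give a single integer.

Round 1: pos1(id53) recv 24: drop; pos2(id27) recv 53: fwd; pos3(id93) recv 27: drop; pos4(id56) recv 93: fwd; pos5(id23) recv 56: fwd; pos0(id24) recv 23: drop
Round 2: pos3(id93) recv 53: drop; pos5(id23) recv 93: fwd; pos0(id24) recv 56: fwd
Round 3: pos0(id24) recv 93: fwd; pos1(id53) recv 56: fwd
Round 4: pos1(id53) recv 93: fwd; pos2(id27) recv 56: fwd
Round 5: pos2(id27) recv 93: fwd; pos3(id93) recv 56: drop
Round 6: pos3(id93) recv 93: ELECTED
Message ID 53 originates at pos 1; dropped at pos 3 in round 2

Answer: 2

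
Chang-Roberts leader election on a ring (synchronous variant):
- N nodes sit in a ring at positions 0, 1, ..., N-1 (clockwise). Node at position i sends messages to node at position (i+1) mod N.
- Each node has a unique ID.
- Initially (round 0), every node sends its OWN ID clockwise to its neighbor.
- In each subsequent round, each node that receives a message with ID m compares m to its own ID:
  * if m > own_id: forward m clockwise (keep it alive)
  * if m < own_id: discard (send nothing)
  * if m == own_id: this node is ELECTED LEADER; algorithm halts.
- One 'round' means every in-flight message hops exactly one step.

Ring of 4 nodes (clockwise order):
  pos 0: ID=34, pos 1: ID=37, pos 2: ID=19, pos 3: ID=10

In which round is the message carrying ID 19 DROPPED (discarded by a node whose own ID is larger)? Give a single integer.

Answer: 2

Derivation:
Round 1: pos1(id37) recv 34: drop; pos2(id19) recv 37: fwd; pos3(id10) recv 19: fwd; pos0(id34) recv 10: drop
Round 2: pos3(id10) recv 37: fwd; pos0(id34) recv 19: drop
Round 3: pos0(id34) recv 37: fwd
Round 4: pos1(id37) recv 37: ELECTED
Message ID 19 originates at pos 2; dropped at pos 0 in round 2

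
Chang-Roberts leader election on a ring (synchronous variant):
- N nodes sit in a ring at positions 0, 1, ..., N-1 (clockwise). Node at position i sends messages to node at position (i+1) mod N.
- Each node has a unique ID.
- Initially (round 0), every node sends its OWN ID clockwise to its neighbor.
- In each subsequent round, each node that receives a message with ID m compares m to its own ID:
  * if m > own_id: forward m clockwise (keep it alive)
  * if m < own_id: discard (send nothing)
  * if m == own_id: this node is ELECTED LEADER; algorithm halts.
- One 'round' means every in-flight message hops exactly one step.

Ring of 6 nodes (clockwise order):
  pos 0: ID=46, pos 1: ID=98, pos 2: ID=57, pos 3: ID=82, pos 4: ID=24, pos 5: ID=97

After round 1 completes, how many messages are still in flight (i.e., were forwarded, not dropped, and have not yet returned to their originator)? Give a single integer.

Answer: 3

Derivation:
Round 1: pos1(id98) recv 46: drop; pos2(id57) recv 98: fwd; pos3(id82) recv 57: drop; pos4(id24) recv 82: fwd; pos5(id97) recv 24: drop; pos0(id46) recv 97: fwd
After round 1: 3 messages still in flight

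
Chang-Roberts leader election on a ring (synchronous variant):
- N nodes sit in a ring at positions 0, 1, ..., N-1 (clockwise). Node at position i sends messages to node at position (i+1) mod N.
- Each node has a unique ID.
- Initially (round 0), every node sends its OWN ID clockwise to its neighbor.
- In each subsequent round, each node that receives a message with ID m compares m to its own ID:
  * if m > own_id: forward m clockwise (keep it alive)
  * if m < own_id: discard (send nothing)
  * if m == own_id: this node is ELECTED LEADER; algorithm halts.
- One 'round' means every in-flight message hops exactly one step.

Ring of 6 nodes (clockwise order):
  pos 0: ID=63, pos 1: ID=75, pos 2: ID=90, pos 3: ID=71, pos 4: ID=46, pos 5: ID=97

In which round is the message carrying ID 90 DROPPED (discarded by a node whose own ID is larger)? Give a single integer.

Answer: 3

Derivation:
Round 1: pos1(id75) recv 63: drop; pos2(id90) recv 75: drop; pos3(id71) recv 90: fwd; pos4(id46) recv 71: fwd; pos5(id97) recv 46: drop; pos0(id63) recv 97: fwd
Round 2: pos4(id46) recv 90: fwd; pos5(id97) recv 71: drop; pos1(id75) recv 97: fwd
Round 3: pos5(id97) recv 90: drop; pos2(id90) recv 97: fwd
Round 4: pos3(id71) recv 97: fwd
Round 5: pos4(id46) recv 97: fwd
Round 6: pos5(id97) recv 97: ELECTED
Message ID 90 originates at pos 2; dropped at pos 5 in round 3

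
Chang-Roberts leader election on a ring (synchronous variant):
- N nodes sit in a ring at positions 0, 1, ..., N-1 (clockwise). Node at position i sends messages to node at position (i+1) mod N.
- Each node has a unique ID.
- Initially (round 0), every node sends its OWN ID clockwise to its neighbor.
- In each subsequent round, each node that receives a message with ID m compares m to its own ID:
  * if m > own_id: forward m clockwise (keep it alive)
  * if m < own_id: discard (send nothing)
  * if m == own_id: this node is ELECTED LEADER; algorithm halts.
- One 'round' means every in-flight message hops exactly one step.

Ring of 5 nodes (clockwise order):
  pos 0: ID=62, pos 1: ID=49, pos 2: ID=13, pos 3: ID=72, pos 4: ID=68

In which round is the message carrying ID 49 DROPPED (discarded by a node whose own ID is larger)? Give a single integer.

Answer: 2

Derivation:
Round 1: pos1(id49) recv 62: fwd; pos2(id13) recv 49: fwd; pos3(id72) recv 13: drop; pos4(id68) recv 72: fwd; pos0(id62) recv 68: fwd
Round 2: pos2(id13) recv 62: fwd; pos3(id72) recv 49: drop; pos0(id62) recv 72: fwd; pos1(id49) recv 68: fwd
Round 3: pos3(id72) recv 62: drop; pos1(id49) recv 72: fwd; pos2(id13) recv 68: fwd
Round 4: pos2(id13) recv 72: fwd; pos3(id72) recv 68: drop
Round 5: pos3(id72) recv 72: ELECTED
Message ID 49 originates at pos 1; dropped at pos 3 in round 2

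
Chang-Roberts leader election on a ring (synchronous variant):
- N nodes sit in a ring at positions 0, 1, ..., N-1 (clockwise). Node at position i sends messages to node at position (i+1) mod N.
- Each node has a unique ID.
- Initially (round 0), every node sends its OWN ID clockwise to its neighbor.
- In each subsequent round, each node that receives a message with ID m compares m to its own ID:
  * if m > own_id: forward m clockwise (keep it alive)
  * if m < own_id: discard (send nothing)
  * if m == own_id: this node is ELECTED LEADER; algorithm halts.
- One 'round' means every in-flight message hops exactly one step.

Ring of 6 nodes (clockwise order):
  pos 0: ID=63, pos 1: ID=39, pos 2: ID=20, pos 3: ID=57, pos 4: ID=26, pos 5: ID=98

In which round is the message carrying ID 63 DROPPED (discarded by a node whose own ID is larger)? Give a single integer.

Round 1: pos1(id39) recv 63: fwd; pos2(id20) recv 39: fwd; pos3(id57) recv 20: drop; pos4(id26) recv 57: fwd; pos5(id98) recv 26: drop; pos0(id63) recv 98: fwd
Round 2: pos2(id20) recv 63: fwd; pos3(id57) recv 39: drop; pos5(id98) recv 57: drop; pos1(id39) recv 98: fwd
Round 3: pos3(id57) recv 63: fwd; pos2(id20) recv 98: fwd
Round 4: pos4(id26) recv 63: fwd; pos3(id57) recv 98: fwd
Round 5: pos5(id98) recv 63: drop; pos4(id26) recv 98: fwd
Round 6: pos5(id98) recv 98: ELECTED
Message ID 63 originates at pos 0; dropped at pos 5 in round 5

Answer: 5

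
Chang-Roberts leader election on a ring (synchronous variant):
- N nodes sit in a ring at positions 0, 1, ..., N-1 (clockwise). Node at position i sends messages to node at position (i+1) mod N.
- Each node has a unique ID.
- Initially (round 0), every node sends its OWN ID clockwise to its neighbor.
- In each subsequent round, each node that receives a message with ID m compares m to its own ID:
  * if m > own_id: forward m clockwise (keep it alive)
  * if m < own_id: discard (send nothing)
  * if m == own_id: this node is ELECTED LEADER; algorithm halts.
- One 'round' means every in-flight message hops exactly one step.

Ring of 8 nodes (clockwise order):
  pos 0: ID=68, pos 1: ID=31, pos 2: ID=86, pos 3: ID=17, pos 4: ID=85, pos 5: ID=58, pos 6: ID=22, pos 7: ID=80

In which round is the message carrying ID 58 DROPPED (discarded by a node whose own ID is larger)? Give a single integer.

Round 1: pos1(id31) recv 68: fwd; pos2(id86) recv 31: drop; pos3(id17) recv 86: fwd; pos4(id85) recv 17: drop; pos5(id58) recv 85: fwd; pos6(id22) recv 58: fwd; pos7(id80) recv 22: drop; pos0(id68) recv 80: fwd
Round 2: pos2(id86) recv 68: drop; pos4(id85) recv 86: fwd; pos6(id22) recv 85: fwd; pos7(id80) recv 58: drop; pos1(id31) recv 80: fwd
Round 3: pos5(id58) recv 86: fwd; pos7(id80) recv 85: fwd; pos2(id86) recv 80: drop
Round 4: pos6(id22) recv 86: fwd; pos0(id68) recv 85: fwd
Round 5: pos7(id80) recv 86: fwd; pos1(id31) recv 85: fwd
Round 6: pos0(id68) recv 86: fwd; pos2(id86) recv 85: drop
Round 7: pos1(id31) recv 86: fwd
Round 8: pos2(id86) recv 86: ELECTED
Message ID 58 originates at pos 5; dropped at pos 7 in round 2

Answer: 2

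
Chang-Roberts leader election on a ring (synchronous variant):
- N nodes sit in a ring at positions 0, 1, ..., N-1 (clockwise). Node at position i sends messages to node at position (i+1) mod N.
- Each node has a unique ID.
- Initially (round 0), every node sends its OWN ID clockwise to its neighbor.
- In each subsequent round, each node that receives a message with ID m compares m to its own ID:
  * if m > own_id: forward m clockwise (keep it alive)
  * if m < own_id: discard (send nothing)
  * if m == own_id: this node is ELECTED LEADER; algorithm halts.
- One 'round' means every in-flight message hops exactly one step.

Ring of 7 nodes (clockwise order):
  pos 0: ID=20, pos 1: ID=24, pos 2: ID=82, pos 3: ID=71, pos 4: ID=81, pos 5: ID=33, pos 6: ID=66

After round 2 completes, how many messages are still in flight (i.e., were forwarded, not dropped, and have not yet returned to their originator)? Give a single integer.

Round 1: pos1(id24) recv 20: drop; pos2(id82) recv 24: drop; pos3(id71) recv 82: fwd; pos4(id81) recv 71: drop; pos5(id33) recv 81: fwd; pos6(id66) recv 33: drop; pos0(id20) recv 66: fwd
Round 2: pos4(id81) recv 82: fwd; pos6(id66) recv 81: fwd; pos1(id24) recv 66: fwd
After round 2: 3 messages still in flight

Answer: 3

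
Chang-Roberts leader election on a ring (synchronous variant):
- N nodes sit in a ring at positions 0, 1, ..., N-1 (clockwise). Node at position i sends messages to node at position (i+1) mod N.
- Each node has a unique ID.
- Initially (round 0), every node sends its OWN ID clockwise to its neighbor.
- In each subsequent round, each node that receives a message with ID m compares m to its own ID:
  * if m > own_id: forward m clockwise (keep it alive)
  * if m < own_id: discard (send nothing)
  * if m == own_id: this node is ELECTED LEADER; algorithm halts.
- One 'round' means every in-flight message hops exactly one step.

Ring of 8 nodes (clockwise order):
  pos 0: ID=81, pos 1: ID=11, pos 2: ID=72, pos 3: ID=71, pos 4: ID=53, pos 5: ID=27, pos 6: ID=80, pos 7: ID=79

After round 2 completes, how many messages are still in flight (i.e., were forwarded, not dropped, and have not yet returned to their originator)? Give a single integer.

Round 1: pos1(id11) recv 81: fwd; pos2(id72) recv 11: drop; pos3(id71) recv 72: fwd; pos4(id53) recv 71: fwd; pos5(id27) recv 53: fwd; pos6(id80) recv 27: drop; pos7(id79) recv 80: fwd; pos0(id81) recv 79: drop
Round 2: pos2(id72) recv 81: fwd; pos4(id53) recv 72: fwd; pos5(id27) recv 71: fwd; pos6(id80) recv 53: drop; pos0(id81) recv 80: drop
After round 2: 3 messages still in flight

Answer: 3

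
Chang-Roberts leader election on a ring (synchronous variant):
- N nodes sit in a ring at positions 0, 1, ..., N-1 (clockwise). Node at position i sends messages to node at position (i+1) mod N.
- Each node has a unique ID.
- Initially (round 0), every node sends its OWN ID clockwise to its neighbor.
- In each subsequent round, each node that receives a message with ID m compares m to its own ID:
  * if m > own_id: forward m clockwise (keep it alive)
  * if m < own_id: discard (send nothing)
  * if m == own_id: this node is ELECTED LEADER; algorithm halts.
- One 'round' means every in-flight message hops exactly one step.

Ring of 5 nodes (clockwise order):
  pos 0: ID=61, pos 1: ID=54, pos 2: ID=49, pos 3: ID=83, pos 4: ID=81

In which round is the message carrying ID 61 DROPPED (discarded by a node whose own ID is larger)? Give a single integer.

Round 1: pos1(id54) recv 61: fwd; pos2(id49) recv 54: fwd; pos3(id83) recv 49: drop; pos4(id81) recv 83: fwd; pos0(id61) recv 81: fwd
Round 2: pos2(id49) recv 61: fwd; pos3(id83) recv 54: drop; pos0(id61) recv 83: fwd; pos1(id54) recv 81: fwd
Round 3: pos3(id83) recv 61: drop; pos1(id54) recv 83: fwd; pos2(id49) recv 81: fwd
Round 4: pos2(id49) recv 83: fwd; pos3(id83) recv 81: drop
Round 5: pos3(id83) recv 83: ELECTED
Message ID 61 originates at pos 0; dropped at pos 3 in round 3

Answer: 3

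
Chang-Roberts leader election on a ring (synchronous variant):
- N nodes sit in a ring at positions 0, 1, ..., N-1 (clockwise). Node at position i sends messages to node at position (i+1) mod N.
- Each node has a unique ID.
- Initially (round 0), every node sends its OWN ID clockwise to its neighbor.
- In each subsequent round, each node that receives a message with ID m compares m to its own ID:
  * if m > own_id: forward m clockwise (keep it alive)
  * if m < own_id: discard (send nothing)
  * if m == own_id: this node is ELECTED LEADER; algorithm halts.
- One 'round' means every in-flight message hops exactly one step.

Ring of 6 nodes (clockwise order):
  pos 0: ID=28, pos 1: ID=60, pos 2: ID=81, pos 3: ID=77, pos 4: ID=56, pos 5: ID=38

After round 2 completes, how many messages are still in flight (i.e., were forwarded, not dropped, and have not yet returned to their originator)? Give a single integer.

Round 1: pos1(id60) recv 28: drop; pos2(id81) recv 60: drop; pos3(id77) recv 81: fwd; pos4(id56) recv 77: fwd; pos5(id38) recv 56: fwd; pos0(id28) recv 38: fwd
Round 2: pos4(id56) recv 81: fwd; pos5(id38) recv 77: fwd; pos0(id28) recv 56: fwd; pos1(id60) recv 38: drop
After round 2: 3 messages still in flight

Answer: 3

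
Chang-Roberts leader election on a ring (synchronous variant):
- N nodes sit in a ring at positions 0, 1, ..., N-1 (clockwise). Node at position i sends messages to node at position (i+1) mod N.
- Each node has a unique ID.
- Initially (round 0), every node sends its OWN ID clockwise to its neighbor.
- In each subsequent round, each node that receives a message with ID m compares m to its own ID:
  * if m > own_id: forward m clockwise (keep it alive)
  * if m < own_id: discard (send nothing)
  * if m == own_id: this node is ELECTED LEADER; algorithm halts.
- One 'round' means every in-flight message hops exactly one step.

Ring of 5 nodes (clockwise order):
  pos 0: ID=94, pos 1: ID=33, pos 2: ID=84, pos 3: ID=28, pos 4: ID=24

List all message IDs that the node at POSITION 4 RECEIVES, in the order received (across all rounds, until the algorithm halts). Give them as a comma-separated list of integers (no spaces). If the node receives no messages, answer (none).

Round 1: pos1(id33) recv 94: fwd; pos2(id84) recv 33: drop; pos3(id28) recv 84: fwd; pos4(id24) recv 28: fwd; pos0(id94) recv 24: drop
Round 2: pos2(id84) recv 94: fwd; pos4(id24) recv 84: fwd; pos0(id94) recv 28: drop
Round 3: pos3(id28) recv 94: fwd; pos0(id94) recv 84: drop
Round 4: pos4(id24) recv 94: fwd
Round 5: pos0(id94) recv 94: ELECTED

Answer: 28,84,94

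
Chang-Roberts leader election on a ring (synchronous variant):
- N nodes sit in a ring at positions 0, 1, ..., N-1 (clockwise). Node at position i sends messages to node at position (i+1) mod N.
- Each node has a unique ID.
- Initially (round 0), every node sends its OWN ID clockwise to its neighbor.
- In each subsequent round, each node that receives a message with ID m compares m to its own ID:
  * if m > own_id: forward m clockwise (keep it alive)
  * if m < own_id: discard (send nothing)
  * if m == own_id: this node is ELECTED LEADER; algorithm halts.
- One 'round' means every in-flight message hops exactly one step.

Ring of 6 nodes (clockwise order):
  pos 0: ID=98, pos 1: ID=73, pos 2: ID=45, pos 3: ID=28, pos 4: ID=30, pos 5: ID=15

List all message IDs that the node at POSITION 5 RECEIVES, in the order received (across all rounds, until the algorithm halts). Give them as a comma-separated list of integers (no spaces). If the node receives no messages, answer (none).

Round 1: pos1(id73) recv 98: fwd; pos2(id45) recv 73: fwd; pos3(id28) recv 45: fwd; pos4(id30) recv 28: drop; pos5(id15) recv 30: fwd; pos0(id98) recv 15: drop
Round 2: pos2(id45) recv 98: fwd; pos3(id28) recv 73: fwd; pos4(id30) recv 45: fwd; pos0(id98) recv 30: drop
Round 3: pos3(id28) recv 98: fwd; pos4(id30) recv 73: fwd; pos5(id15) recv 45: fwd
Round 4: pos4(id30) recv 98: fwd; pos5(id15) recv 73: fwd; pos0(id98) recv 45: drop
Round 5: pos5(id15) recv 98: fwd; pos0(id98) recv 73: drop
Round 6: pos0(id98) recv 98: ELECTED

Answer: 30,45,73,98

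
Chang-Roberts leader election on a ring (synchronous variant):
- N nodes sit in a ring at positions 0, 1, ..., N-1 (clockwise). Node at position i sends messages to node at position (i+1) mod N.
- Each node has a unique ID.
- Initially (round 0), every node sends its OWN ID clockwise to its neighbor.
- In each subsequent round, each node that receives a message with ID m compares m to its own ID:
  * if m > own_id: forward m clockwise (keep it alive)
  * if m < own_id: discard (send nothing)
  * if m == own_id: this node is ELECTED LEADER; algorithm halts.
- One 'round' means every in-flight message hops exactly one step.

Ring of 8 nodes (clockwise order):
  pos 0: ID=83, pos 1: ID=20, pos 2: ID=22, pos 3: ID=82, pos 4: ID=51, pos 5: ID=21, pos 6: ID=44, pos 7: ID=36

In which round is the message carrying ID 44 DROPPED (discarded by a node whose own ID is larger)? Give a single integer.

Answer: 2

Derivation:
Round 1: pos1(id20) recv 83: fwd; pos2(id22) recv 20: drop; pos3(id82) recv 22: drop; pos4(id51) recv 82: fwd; pos5(id21) recv 51: fwd; pos6(id44) recv 21: drop; pos7(id36) recv 44: fwd; pos0(id83) recv 36: drop
Round 2: pos2(id22) recv 83: fwd; pos5(id21) recv 82: fwd; pos6(id44) recv 51: fwd; pos0(id83) recv 44: drop
Round 3: pos3(id82) recv 83: fwd; pos6(id44) recv 82: fwd; pos7(id36) recv 51: fwd
Round 4: pos4(id51) recv 83: fwd; pos7(id36) recv 82: fwd; pos0(id83) recv 51: drop
Round 5: pos5(id21) recv 83: fwd; pos0(id83) recv 82: drop
Round 6: pos6(id44) recv 83: fwd
Round 7: pos7(id36) recv 83: fwd
Round 8: pos0(id83) recv 83: ELECTED
Message ID 44 originates at pos 6; dropped at pos 0 in round 2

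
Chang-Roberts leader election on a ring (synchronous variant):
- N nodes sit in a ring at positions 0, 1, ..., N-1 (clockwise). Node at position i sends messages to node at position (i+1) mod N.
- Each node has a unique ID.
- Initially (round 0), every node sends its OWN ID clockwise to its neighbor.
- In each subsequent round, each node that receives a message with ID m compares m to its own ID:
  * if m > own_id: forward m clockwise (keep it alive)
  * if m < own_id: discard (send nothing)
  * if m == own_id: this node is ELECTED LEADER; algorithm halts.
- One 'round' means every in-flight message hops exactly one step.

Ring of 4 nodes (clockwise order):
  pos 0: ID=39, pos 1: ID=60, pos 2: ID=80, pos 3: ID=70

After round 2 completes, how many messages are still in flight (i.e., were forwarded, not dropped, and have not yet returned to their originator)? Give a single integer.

Round 1: pos1(id60) recv 39: drop; pos2(id80) recv 60: drop; pos3(id70) recv 80: fwd; pos0(id39) recv 70: fwd
Round 2: pos0(id39) recv 80: fwd; pos1(id60) recv 70: fwd
After round 2: 2 messages still in flight

Answer: 2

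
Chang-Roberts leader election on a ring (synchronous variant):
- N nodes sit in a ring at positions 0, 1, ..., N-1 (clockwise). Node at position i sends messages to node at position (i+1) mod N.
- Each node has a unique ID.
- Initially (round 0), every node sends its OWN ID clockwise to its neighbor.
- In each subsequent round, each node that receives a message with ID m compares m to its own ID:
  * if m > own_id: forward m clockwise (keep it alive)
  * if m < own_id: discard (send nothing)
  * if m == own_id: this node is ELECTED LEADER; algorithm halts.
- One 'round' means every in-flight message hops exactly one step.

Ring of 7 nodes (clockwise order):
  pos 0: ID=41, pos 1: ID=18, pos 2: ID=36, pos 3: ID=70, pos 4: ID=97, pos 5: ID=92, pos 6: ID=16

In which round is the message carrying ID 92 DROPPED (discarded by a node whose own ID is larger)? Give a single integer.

Answer: 6

Derivation:
Round 1: pos1(id18) recv 41: fwd; pos2(id36) recv 18: drop; pos3(id70) recv 36: drop; pos4(id97) recv 70: drop; pos5(id92) recv 97: fwd; pos6(id16) recv 92: fwd; pos0(id41) recv 16: drop
Round 2: pos2(id36) recv 41: fwd; pos6(id16) recv 97: fwd; pos0(id41) recv 92: fwd
Round 3: pos3(id70) recv 41: drop; pos0(id41) recv 97: fwd; pos1(id18) recv 92: fwd
Round 4: pos1(id18) recv 97: fwd; pos2(id36) recv 92: fwd
Round 5: pos2(id36) recv 97: fwd; pos3(id70) recv 92: fwd
Round 6: pos3(id70) recv 97: fwd; pos4(id97) recv 92: drop
Round 7: pos4(id97) recv 97: ELECTED
Message ID 92 originates at pos 5; dropped at pos 4 in round 6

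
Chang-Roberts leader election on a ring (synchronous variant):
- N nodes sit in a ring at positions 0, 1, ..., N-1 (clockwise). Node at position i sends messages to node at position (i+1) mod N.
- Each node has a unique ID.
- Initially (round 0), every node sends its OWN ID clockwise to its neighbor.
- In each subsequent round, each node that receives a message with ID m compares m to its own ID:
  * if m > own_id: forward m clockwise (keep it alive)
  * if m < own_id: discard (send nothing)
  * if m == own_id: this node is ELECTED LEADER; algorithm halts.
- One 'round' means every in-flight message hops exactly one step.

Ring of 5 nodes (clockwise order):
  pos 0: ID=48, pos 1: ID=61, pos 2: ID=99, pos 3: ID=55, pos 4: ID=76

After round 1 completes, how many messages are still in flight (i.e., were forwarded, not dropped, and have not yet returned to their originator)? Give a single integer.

Answer: 2

Derivation:
Round 1: pos1(id61) recv 48: drop; pos2(id99) recv 61: drop; pos3(id55) recv 99: fwd; pos4(id76) recv 55: drop; pos0(id48) recv 76: fwd
After round 1: 2 messages still in flight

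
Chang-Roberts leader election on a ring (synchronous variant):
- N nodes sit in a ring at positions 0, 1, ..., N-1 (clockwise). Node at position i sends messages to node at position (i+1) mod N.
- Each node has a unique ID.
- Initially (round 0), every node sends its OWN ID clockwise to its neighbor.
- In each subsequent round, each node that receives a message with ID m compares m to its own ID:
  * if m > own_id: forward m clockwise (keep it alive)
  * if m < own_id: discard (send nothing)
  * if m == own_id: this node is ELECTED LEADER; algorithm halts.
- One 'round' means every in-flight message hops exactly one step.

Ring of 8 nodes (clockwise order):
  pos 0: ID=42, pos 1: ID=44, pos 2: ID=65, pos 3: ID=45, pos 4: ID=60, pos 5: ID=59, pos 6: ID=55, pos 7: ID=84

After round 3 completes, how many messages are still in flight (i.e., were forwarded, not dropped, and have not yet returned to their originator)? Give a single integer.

Answer: 2

Derivation:
Round 1: pos1(id44) recv 42: drop; pos2(id65) recv 44: drop; pos3(id45) recv 65: fwd; pos4(id60) recv 45: drop; pos5(id59) recv 60: fwd; pos6(id55) recv 59: fwd; pos7(id84) recv 55: drop; pos0(id42) recv 84: fwd
Round 2: pos4(id60) recv 65: fwd; pos6(id55) recv 60: fwd; pos7(id84) recv 59: drop; pos1(id44) recv 84: fwd
Round 3: pos5(id59) recv 65: fwd; pos7(id84) recv 60: drop; pos2(id65) recv 84: fwd
After round 3: 2 messages still in flight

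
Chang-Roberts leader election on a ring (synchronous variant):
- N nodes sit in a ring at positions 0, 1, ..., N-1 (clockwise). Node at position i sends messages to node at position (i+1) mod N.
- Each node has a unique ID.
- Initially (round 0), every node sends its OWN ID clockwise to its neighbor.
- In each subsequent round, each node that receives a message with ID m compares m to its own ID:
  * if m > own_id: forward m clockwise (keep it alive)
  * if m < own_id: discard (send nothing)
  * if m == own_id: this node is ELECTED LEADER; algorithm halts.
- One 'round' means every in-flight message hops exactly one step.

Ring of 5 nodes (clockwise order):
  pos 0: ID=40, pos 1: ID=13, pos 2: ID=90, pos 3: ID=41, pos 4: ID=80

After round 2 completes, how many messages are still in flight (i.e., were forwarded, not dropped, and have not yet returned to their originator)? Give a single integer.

Answer: 2

Derivation:
Round 1: pos1(id13) recv 40: fwd; pos2(id90) recv 13: drop; pos3(id41) recv 90: fwd; pos4(id80) recv 41: drop; pos0(id40) recv 80: fwd
Round 2: pos2(id90) recv 40: drop; pos4(id80) recv 90: fwd; pos1(id13) recv 80: fwd
After round 2: 2 messages still in flight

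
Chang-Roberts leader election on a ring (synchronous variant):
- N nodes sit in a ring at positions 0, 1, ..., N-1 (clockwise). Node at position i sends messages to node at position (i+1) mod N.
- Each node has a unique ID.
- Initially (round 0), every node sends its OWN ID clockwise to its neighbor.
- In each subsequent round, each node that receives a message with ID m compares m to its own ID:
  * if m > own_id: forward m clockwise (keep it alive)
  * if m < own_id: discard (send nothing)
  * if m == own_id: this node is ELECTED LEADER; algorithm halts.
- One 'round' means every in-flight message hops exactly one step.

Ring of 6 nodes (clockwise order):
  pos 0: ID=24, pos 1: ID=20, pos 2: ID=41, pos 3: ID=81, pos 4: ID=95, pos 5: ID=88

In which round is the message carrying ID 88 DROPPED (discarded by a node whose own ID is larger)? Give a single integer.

Answer: 5

Derivation:
Round 1: pos1(id20) recv 24: fwd; pos2(id41) recv 20: drop; pos3(id81) recv 41: drop; pos4(id95) recv 81: drop; pos5(id88) recv 95: fwd; pos0(id24) recv 88: fwd
Round 2: pos2(id41) recv 24: drop; pos0(id24) recv 95: fwd; pos1(id20) recv 88: fwd
Round 3: pos1(id20) recv 95: fwd; pos2(id41) recv 88: fwd
Round 4: pos2(id41) recv 95: fwd; pos3(id81) recv 88: fwd
Round 5: pos3(id81) recv 95: fwd; pos4(id95) recv 88: drop
Round 6: pos4(id95) recv 95: ELECTED
Message ID 88 originates at pos 5; dropped at pos 4 in round 5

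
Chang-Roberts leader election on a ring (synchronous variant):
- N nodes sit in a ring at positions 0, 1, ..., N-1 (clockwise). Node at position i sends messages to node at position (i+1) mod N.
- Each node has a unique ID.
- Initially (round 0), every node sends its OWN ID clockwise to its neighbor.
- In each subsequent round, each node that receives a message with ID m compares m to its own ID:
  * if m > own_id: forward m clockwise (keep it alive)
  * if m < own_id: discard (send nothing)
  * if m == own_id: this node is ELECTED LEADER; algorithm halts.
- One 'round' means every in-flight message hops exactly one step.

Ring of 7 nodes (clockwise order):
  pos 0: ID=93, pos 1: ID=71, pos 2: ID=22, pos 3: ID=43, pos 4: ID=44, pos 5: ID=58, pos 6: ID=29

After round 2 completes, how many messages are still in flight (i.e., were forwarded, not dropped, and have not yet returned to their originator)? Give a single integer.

Answer: 2

Derivation:
Round 1: pos1(id71) recv 93: fwd; pos2(id22) recv 71: fwd; pos3(id43) recv 22: drop; pos4(id44) recv 43: drop; pos5(id58) recv 44: drop; pos6(id29) recv 58: fwd; pos0(id93) recv 29: drop
Round 2: pos2(id22) recv 93: fwd; pos3(id43) recv 71: fwd; pos0(id93) recv 58: drop
After round 2: 2 messages still in flight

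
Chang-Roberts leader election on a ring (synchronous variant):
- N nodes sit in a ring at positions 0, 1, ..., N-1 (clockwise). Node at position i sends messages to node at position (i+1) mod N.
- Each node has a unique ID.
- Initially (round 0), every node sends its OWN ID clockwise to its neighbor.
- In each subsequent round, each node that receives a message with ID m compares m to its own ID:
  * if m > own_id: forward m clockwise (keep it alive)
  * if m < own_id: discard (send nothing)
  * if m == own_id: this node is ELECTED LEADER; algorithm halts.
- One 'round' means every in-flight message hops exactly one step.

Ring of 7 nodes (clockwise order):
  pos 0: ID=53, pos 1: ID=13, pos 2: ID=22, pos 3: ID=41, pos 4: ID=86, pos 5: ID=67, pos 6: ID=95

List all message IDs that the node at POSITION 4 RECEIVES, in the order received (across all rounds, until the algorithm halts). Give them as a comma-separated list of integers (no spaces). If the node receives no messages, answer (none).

Round 1: pos1(id13) recv 53: fwd; pos2(id22) recv 13: drop; pos3(id41) recv 22: drop; pos4(id86) recv 41: drop; pos5(id67) recv 86: fwd; pos6(id95) recv 67: drop; pos0(id53) recv 95: fwd
Round 2: pos2(id22) recv 53: fwd; pos6(id95) recv 86: drop; pos1(id13) recv 95: fwd
Round 3: pos3(id41) recv 53: fwd; pos2(id22) recv 95: fwd
Round 4: pos4(id86) recv 53: drop; pos3(id41) recv 95: fwd
Round 5: pos4(id86) recv 95: fwd
Round 6: pos5(id67) recv 95: fwd
Round 7: pos6(id95) recv 95: ELECTED

Answer: 41,53,95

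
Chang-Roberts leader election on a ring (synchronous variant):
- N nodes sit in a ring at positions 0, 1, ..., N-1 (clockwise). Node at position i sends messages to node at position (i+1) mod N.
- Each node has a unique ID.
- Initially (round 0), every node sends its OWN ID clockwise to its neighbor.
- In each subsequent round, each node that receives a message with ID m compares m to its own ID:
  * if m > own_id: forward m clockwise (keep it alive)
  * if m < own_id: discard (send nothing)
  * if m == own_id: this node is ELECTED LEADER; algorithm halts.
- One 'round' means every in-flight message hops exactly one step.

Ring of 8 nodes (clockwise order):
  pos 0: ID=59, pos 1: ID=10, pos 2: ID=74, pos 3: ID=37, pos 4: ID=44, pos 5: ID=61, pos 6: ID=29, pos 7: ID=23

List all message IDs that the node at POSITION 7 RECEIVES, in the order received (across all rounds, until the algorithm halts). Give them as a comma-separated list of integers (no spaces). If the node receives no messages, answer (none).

Answer: 29,61,74

Derivation:
Round 1: pos1(id10) recv 59: fwd; pos2(id74) recv 10: drop; pos3(id37) recv 74: fwd; pos4(id44) recv 37: drop; pos5(id61) recv 44: drop; pos6(id29) recv 61: fwd; pos7(id23) recv 29: fwd; pos0(id59) recv 23: drop
Round 2: pos2(id74) recv 59: drop; pos4(id44) recv 74: fwd; pos7(id23) recv 61: fwd; pos0(id59) recv 29: drop
Round 3: pos5(id61) recv 74: fwd; pos0(id59) recv 61: fwd
Round 4: pos6(id29) recv 74: fwd; pos1(id10) recv 61: fwd
Round 5: pos7(id23) recv 74: fwd; pos2(id74) recv 61: drop
Round 6: pos0(id59) recv 74: fwd
Round 7: pos1(id10) recv 74: fwd
Round 8: pos2(id74) recv 74: ELECTED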